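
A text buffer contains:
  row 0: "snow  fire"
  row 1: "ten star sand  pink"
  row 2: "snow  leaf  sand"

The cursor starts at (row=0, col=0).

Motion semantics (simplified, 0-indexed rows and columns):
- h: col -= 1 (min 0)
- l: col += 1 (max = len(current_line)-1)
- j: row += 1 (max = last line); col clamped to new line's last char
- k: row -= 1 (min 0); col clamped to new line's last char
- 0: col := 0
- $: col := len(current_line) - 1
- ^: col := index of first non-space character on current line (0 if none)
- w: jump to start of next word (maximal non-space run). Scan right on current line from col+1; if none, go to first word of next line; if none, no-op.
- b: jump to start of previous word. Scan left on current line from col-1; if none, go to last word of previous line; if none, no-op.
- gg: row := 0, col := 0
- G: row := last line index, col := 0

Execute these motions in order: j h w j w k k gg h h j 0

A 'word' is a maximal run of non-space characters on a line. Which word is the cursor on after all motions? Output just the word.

Answer: ten

Derivation:
After 1 (j): row=1 col=0 char='t'
After 2 (h): row=1 col=0 char='t'
After 3 (w): row=1 col=4 char='s'
After 4 (j): row=2 col=4 char='_'
After 5 (w): row=2 col=6 char='l'
After 6 (k): row=1 col=6 char='a'
After 7 (k): row=0 col=6 char='f'
After 8 (gg): row=0 col=0 char='s'
After 9 (h): row=0 col=0 char='s'
After 10 (h): row=0 col=0 char='s'
After 11 (j): row=1 col=0 char='t'
After 12 (0): row=1 col=0 char='t'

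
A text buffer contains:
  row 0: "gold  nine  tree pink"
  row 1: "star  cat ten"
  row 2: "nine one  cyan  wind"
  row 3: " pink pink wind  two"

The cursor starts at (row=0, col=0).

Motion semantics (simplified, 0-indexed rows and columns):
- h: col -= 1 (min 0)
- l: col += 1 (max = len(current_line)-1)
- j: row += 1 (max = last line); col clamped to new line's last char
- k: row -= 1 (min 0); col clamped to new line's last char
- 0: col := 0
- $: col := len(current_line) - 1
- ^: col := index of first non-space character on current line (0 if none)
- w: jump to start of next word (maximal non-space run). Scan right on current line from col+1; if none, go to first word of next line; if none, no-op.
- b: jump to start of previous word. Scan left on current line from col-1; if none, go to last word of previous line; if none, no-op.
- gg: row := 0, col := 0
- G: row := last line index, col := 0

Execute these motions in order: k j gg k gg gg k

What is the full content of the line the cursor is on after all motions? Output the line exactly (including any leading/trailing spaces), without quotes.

After 1 (k): row=0 col=0 char='g'
After 2 (j): row=1 col=0 char='s'
After 3 (gg): row=0 col=0 char='g'
After 4 (k): row=0 col=0 char='g'
After 5 (gg): row=0 col=0 char='g'
After 6 (gg): row=0 col=0 char='g'
After 7 (k): row=0 col=0 char='g'

Answer: gold  nine  tree pink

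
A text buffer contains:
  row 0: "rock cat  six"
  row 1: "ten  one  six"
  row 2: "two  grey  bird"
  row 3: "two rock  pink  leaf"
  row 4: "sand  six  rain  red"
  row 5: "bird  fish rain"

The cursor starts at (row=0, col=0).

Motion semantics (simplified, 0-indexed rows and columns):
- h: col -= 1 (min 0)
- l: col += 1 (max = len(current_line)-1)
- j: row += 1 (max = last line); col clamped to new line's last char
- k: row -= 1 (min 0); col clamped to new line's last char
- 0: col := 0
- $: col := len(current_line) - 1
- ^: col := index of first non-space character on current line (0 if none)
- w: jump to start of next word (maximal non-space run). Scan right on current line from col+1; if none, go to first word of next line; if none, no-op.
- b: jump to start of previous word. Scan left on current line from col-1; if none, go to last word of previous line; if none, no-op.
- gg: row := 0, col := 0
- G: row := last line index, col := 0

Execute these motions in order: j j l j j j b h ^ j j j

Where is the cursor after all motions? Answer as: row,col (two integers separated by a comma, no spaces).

After 1 (j): row=1 col=0 char='t'
After 2 (j): row=2 col=0 char='t'
After 3 (l): row=2 col=1 char='w'
After 4 (j): row=3 col=1 char='w'
After 5 (j): row=4 col=1 char='a'
After 6 (j): row=5 col=1 char='i'
After 7 (b): row=5 col=0 char='b'
After 8 (h): row=5 col=0 char='b'
After 9 (^): row=5 col=0 char='b'
After 10 (j): row=5 col=0 char='b'
After 11 (j): row=5 col=0 char='b'
After 12 (j): row=5 col=0 char='b'

Answer: 5,0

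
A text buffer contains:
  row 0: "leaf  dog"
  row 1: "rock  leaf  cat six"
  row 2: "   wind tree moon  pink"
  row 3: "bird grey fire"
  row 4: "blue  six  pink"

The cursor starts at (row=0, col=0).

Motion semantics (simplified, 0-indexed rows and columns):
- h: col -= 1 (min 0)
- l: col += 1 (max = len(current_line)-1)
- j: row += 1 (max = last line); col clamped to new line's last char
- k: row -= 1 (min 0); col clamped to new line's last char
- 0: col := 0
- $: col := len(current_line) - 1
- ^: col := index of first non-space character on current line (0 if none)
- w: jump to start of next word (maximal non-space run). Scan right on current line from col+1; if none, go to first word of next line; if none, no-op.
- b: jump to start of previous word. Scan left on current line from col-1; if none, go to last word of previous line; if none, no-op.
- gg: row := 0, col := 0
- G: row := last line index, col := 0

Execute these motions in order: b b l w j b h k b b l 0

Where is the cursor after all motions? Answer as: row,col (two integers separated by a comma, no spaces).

Answer: 0,0

Derivation:
After 1 (b): row=0 col=0 char='l'
After 2 (b): row=0 col=0 char='l'
After 3 (l): row=0 col=1 char='e'
After 4 (w): row=0 col=6 char='d'
After 5 (j): row=1 col=6 char='l'
After 6 (b): row=1 col=0 char='r'
After 7 (h): row=1 col=0 char='r'
After 8 (k): row=0 col=0 char='l'
After 9 (b): row=0 col=0 char='l'
After 10 (b): row=0 col=0 char='l'
After 11 (l): row=0 col=1 char='e'
After 12 (0): row=0 col=0 char='l'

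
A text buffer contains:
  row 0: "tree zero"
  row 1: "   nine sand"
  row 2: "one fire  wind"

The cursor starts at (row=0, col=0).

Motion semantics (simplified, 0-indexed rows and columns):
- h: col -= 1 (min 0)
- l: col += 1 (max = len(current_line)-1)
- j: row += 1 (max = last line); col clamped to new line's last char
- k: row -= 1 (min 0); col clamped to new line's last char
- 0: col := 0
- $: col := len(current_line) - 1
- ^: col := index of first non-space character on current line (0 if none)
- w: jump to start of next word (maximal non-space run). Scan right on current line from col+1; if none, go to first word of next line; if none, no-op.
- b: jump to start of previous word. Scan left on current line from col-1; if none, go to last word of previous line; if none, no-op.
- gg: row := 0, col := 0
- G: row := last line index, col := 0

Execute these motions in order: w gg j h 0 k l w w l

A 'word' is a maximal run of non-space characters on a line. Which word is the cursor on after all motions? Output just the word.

After 1 (w): row=0 col=5 char='z'
After 2 (gg): row=0 col=0 char='t'
After 3 (j): row=1 col=0 char='_'
After 4 (h): row=1 col=0 char='_'
After 5 (0): row=1 col=0 char='_'
After 6 (k): row=0 col=0 char='t'
After 7 (l): row=0 col=1 char='r'
After 8 (w): row=0 col=5 char='z'
After 9 (w): row=1 col=3 char='n'
After 10 (l): row=1 col=4 char='i'

Answer: nine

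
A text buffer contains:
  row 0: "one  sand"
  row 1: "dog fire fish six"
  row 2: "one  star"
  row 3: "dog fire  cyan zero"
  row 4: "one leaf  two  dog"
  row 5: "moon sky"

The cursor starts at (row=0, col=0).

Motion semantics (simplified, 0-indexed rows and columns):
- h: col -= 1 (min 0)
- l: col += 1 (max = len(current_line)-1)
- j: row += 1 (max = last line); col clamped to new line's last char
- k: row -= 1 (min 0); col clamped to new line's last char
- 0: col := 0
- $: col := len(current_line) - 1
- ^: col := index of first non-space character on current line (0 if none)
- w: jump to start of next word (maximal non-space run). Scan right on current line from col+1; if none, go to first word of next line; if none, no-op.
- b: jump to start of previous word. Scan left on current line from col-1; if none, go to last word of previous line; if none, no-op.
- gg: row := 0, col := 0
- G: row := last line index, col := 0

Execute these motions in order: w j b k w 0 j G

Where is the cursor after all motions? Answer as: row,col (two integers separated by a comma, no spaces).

Answer: 5,0

Derivation:
After 1 (w): row=0 col=5 char='s'
After 2 (j): row=1 col=5 char='i'
After 3 (b): row=1 col=4 char='f'
After 4 (k): row=0 col=4 char='_'
After 5 (w): row=0 col=5 char='s'
After 6 (0): row=0 col=0 char='o'
After 7 (j): row=1 col=0 char='d'
After 8 (G): row=5 col=0 char='m'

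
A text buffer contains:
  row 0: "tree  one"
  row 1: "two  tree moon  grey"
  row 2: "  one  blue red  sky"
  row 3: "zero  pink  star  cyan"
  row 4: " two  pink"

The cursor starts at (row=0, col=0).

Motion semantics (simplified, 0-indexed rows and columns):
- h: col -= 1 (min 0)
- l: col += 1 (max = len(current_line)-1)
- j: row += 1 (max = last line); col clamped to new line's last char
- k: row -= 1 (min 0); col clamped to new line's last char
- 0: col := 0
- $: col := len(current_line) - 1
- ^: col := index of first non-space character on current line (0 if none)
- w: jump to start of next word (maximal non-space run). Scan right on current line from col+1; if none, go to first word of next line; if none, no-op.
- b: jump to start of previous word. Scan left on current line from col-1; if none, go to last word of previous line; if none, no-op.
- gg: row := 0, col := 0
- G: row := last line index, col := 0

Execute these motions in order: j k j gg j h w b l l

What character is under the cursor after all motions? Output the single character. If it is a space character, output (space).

After 1 (j): row=1 col=0 char='t'
After 2 (k): row=0 col=0 char='t'
After 3 (j): row=1 col=0 char='t'
After 4 (gg): row=0 col=0 char='t'
After 5 (j): row=1 col=0 char='t'
After 6 (h): row=1 col=0 char='t'
After 7 (w): row=1 col=5 char='t'
After 8 (b): row=1 col=0 char='t'
After 9 (l): row=1 col=1 char='w'
After 10 (l): row=1 col=2 char='o'

Answer: o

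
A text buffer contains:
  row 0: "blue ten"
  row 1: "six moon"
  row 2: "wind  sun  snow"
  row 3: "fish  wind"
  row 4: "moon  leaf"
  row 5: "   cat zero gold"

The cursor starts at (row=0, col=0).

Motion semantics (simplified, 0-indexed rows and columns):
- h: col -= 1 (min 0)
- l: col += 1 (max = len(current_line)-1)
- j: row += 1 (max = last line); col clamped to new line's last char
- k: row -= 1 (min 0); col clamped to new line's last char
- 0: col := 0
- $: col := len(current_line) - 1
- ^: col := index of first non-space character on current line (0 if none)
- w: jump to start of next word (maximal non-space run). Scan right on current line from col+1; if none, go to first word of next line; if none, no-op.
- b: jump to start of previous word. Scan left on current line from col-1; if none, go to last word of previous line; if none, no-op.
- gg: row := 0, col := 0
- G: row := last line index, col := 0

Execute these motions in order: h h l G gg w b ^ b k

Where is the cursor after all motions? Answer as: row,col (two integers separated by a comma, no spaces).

Answer: 0,0

Derivation:
After 1 (h): row=0 col=0 char='b'
After 2 (h): row=0 col=0 char='b'
After 3 (l): row=0 col=1 char='l'
After 4 (G): row=5 col=0 char='_'
After 5 (gg): row=0 col=0 char='b'
After 6 (w): row=0 col=5 char='t'
After 7 (b): row=0 col=0 char='b'
After 8 (^): row=0 col=0 char='b'
After 9 (b): row=0 col=0 char='b'
After 10 (k): row=0 col=0 char='b'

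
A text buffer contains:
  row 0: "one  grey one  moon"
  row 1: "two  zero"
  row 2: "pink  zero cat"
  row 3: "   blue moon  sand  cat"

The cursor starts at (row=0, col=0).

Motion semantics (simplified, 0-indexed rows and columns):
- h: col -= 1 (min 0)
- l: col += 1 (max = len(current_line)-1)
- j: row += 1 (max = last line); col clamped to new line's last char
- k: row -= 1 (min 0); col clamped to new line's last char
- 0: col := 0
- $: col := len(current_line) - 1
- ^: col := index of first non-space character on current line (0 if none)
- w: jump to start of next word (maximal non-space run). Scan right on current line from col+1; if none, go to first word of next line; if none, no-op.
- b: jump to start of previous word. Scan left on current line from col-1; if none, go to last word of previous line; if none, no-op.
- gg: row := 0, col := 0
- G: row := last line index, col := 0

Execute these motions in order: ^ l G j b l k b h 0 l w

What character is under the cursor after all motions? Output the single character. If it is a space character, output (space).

After 1 (^): row=0 col=0 char='o'
After 2 (l): row=0 col=1 char='n'
After 3 (G): row=3 col=0 char='_'
After 4 (j): row=3 col=0 char='_'
After 5 (b): row=2 col=11 char='c'
After 6 (l): row=2 col=12 char='a'
After 7 (k): row=1 col=8 char='o'
After 8 (b): row=1 col=5 char='z'
After 9 (h): row=1 col=4 char='_'
After 10 (0): row=1 col=0 char='t'
After 11 (l): row=1 col=1 char='w'
After 12 (w): row=1 col=5 char='z'

Answer: z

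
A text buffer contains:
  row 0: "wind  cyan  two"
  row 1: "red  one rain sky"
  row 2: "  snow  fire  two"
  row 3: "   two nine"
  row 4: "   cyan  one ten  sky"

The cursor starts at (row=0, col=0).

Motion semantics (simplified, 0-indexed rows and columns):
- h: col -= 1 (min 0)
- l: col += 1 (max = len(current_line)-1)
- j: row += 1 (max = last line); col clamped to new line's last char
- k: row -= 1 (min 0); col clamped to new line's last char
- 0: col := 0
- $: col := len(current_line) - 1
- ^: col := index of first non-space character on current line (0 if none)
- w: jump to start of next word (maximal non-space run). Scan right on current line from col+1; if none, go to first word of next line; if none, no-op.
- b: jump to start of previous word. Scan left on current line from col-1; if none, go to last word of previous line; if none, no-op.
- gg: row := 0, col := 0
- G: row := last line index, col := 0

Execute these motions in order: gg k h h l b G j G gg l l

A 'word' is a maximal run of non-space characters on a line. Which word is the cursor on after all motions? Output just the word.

Answer: wind

Derivation:
After 1 (gg): row=0 col=0 char='w'
After 2 (k): row=0 col=0 char='w'
After 3 (h): row=0 col=0 char='w'
After 4 (h): row=0 col=0 char='w'
After 5 (l): row=0 col=1 char='i'
After 6 (b): row=0 col=0 char='w'
After 7 (G): row=4 col=0 char='_'
After 8 (j): row=4 col=0 char='_'
After 9 (G): row=4 col=0 char='_'
After 10 (gg): row=0 col=0 char='w'
After 11 (l): row=0 col=1 char='i'
After 12 (l): row=0 col=2 char='n'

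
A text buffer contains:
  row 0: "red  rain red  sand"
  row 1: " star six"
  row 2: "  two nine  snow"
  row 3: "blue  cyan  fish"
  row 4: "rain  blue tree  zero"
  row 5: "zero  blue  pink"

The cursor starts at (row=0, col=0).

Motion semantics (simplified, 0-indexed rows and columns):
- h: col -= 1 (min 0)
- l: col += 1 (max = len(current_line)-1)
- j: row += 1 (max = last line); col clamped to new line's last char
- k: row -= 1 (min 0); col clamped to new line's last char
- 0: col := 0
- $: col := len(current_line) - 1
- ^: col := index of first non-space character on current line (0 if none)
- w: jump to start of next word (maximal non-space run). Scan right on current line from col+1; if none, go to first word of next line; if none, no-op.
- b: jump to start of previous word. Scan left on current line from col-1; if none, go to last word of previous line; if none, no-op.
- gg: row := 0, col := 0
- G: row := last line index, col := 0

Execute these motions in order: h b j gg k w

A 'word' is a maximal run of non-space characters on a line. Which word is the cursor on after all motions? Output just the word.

Answer: rain

Derivation:
After 1 (h): row=0 col=0 char='r'
After 2 (b): row=0 col=0 char='r'
After 3 (j): row=1 col=0 char='_'
After 4 (gg): row=0 col=0 char='r'
After 5 (k): row=0 col=0 char='r'
After 6 (w): row=0 col=5 char='r'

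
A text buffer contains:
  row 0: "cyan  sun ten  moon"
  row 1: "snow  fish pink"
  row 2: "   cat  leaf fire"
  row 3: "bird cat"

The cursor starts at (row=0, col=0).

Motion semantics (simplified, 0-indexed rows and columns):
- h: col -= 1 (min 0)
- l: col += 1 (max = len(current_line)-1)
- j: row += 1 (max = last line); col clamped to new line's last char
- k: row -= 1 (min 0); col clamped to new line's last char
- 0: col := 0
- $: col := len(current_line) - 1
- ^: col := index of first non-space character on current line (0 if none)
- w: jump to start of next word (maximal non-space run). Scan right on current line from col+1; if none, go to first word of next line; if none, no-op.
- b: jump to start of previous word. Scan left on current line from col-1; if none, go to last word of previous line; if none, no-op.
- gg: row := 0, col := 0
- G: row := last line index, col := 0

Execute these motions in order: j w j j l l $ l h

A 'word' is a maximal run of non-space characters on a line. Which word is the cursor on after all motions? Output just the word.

Answer: cat

Derivation:
After 1 (j): row=1 col=0 char='s'
After 2 (w): row=1 col=6 char='f'
After 3 (j): row=2 col=6 char='_'
After 4 (j): row=3 col=6 char='a'
After 5 (l): row=3 col=7 char='t'
After 6 (l): row=3 col=7 char='t'
After 7 ($): row=3 col=7 char='t'
After 8 (l): row=3 col=7 char='t'
After 9 (h): row=3 col=6 char='a'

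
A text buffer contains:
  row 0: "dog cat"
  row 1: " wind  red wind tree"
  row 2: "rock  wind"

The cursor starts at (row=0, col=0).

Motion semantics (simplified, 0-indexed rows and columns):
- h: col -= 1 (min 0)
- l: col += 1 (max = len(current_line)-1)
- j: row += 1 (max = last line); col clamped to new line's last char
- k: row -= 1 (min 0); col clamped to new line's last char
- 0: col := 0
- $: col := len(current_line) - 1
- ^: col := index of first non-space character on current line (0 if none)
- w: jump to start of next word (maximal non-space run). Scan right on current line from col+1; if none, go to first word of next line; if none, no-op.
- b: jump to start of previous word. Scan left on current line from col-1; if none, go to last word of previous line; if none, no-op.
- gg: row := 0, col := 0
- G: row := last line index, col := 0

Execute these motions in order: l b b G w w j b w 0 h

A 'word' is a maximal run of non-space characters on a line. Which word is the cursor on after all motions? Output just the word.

After 1 (l): row=0 col=1 char='o'
After 2 (b): row=0 col=0 char='d'
After 3 (b): row=0 col=0 char='d'
After 4 (G): row=2 col=0 char='r'
After 5 (w): row=2 col=6 char='w'
After 6 (w): row=2 col=6 char='w'
After 7 (j): row=2 col=6 char='w'
After 8 (b): row=2 col=0 char='r'
After 9 (w): row=2 col=6 char='w'
After 10 (0): row=2 col=0 char='r'
After 11 (h): row=2 col=0 char='r'

Answer: rock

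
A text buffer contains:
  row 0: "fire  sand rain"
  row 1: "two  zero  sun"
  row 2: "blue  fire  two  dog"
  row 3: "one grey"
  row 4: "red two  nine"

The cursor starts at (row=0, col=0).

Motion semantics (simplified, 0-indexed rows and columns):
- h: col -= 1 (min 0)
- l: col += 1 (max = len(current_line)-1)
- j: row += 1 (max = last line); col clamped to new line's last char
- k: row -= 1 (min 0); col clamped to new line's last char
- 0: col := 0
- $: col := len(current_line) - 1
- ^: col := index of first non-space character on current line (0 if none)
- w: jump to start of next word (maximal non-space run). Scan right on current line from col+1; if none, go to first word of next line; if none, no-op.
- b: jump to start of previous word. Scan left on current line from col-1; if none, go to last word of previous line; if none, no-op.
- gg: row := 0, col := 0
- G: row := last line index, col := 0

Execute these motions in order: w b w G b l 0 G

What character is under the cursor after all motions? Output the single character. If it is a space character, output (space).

After 1 (w): row=0 col=6 char='s'
After 2 (b): row=0 col=0 char='f'
After 3 (w): row=0 col=6 char='s'
After 4 (G): row=4 col=0 char='r'
After 5 (b): row=3 col=4 char='g'
After 6 (l): row=3 col=5 char='r'
After 7 (0): row=3 col=0 char='o'
After 8 (G): row=4 col=0 char='r'

Answer: r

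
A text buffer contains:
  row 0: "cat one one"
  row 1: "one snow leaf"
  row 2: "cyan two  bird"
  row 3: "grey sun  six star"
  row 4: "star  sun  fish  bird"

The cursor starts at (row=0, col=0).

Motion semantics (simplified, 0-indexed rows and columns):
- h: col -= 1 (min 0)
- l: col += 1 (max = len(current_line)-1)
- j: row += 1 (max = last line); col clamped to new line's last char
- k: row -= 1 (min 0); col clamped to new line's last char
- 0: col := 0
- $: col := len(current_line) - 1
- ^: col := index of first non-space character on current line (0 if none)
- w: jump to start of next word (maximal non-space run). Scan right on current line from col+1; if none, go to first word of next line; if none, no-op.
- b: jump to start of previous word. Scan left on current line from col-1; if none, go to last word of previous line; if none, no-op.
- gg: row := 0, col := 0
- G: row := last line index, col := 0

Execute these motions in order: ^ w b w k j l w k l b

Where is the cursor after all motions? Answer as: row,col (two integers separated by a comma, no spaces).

Answer: 0,8

Derivation:
After 1 (^): row=0 col=0 char='c'
After 2 (w): row=0 col=4 char='o'
After 3 (b): row=0 col=0 char='c'
After 4 (w): row=0 col=4 char='o'
After 5 (k): row=0 col=4 char='o'
After 6 (j): row=1 col=4 char='s'
After 7 (l): row=1 col=5 char='n'
After 8 (w): row=1 col=9 char='l'
After 9 (k): row=0 col=9 char='n'
After 10 (l): row=0 col=10 char='e'
After 11 (b): row=0 col=8 char='o'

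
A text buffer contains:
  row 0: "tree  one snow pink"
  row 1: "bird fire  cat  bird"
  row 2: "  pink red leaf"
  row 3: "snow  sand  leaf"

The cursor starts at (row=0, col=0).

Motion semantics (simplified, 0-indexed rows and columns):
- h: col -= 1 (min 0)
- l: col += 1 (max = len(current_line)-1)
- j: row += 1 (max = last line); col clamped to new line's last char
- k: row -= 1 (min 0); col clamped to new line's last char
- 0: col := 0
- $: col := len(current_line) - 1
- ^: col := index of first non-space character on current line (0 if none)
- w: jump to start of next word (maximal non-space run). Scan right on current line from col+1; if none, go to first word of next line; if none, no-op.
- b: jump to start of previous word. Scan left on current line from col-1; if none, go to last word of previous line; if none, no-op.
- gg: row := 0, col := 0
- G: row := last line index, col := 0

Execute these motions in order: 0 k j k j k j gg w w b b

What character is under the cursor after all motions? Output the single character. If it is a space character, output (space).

After 1 (0): row=0 col=0 char='t'
After 2 (k): row=0 col=0 char='t'
After 3 (j): row=1 col=0 char='b'
After 4 (k): row=0 col=0 char='t'
After 5 (j): row=1 col=0 char='b'
After 6 (k): row=0 col=0 char='t'
After 7 (j): row=1 col=0 char='b'
After 8 (gg): row=0 col=0 char='t'
After 9 (w): row=0 col=6 char='o'
After 10 (w): row=0 col=10 char='s'
After 11 (b): row=0 col=6 char='o'
After 12 (b): row=0 col=0 char='t'

Answer: t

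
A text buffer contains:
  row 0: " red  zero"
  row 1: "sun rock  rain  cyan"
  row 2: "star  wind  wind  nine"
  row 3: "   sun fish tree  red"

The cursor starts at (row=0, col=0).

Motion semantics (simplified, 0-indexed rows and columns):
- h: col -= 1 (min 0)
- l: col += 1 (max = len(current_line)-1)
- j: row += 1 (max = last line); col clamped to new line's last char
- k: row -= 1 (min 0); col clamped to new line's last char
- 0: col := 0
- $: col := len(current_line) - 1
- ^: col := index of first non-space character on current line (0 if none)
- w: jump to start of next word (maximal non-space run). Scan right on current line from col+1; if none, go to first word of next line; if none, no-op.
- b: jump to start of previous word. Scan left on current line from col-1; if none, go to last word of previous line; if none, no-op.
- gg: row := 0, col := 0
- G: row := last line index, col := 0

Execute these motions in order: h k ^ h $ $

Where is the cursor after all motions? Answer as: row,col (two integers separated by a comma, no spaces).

After 1 (h): row=0 col=0 char='_'
After 2 (k): row=0 col=0 char='_'
After 3 (^): row=0 col=1 char='r'
After 4 (h): row=0 col=0 char='_'
After 5 ($): row=0 col=9 char='o'
After 6 ($): row=0 col=9 char='o'

Answer: 0,9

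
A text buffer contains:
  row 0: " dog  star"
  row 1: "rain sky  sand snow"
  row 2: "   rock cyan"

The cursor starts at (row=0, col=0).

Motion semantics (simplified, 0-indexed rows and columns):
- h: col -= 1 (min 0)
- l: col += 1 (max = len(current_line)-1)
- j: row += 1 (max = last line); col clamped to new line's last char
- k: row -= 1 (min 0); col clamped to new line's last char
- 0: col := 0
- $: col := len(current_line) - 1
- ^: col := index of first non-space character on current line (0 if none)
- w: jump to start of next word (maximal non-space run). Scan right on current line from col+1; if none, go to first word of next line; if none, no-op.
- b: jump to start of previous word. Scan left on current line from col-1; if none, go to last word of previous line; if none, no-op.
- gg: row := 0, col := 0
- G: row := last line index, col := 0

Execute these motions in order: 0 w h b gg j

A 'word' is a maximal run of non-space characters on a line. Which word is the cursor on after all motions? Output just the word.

Answer: rain

Derivation:
After 1 (0): row=0 col=0 char='_'
After 2 (w): row=0 col=1 char='d'
After 3 (h): row=0 col=0 char='_'
After 4 (b): row=0 col=0 char='_'
After 5 (gg): row=0 col=0 char='_'
After 6 (j): row=1 col=0 char='r'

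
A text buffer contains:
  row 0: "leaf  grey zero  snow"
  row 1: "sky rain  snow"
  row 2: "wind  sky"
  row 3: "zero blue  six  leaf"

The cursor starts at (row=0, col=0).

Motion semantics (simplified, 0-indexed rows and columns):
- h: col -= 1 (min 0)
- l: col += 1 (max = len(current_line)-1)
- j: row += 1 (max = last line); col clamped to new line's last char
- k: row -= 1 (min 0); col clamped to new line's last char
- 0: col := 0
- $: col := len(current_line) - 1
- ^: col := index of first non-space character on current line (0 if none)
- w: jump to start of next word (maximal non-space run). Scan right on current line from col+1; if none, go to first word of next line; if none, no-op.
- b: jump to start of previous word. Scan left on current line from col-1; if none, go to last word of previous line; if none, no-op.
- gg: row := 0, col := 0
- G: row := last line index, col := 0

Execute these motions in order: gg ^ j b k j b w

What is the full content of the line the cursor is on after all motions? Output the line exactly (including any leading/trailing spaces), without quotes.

Answer: wind  sky

Derivation:
After 1 (gg): row=0 col=0 char='l'
After 2 (^): row=0 col=0 char='l'
After 3 (j): row=1 col=0 char='s'
After 4 (b): row=0 col=17 char='s'
After 5 (k): row=0 col=17 char='s'
After 6 (j): row=1 col=13 char='w'
After 7 (b): row=1 col=10 char='s'
After 8 (w): row=2 col=0 char='w'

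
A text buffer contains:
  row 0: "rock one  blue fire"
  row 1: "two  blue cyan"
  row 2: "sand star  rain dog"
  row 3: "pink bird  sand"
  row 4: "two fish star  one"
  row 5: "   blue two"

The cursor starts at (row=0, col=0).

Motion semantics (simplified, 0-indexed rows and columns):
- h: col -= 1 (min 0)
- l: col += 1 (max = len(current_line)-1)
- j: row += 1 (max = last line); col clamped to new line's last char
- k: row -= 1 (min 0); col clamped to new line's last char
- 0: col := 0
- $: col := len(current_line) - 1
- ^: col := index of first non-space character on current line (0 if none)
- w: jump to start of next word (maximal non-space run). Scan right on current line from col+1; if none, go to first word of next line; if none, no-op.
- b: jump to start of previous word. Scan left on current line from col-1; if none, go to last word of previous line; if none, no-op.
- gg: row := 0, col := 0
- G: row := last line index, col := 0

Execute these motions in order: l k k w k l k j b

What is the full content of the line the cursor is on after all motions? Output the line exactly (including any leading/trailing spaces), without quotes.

After 1 (l): row=0 col=1 char='o'
After 2 (k): row=0 col=1 char='o'
After 3 (k): row=0 col=1 char='o'
After 4 (w): row=0 col=5 char='o'
After 5 (k): row=0 col=5 char='o'
After 6 (l): row=0 col=6 char='n'
After 7 (k): row=0 col=6 char='n'
After 8 (j): row=1 col=6 char='l'
After 9 (b): row=1 col=5 char='b'

Answer: two  blue cyan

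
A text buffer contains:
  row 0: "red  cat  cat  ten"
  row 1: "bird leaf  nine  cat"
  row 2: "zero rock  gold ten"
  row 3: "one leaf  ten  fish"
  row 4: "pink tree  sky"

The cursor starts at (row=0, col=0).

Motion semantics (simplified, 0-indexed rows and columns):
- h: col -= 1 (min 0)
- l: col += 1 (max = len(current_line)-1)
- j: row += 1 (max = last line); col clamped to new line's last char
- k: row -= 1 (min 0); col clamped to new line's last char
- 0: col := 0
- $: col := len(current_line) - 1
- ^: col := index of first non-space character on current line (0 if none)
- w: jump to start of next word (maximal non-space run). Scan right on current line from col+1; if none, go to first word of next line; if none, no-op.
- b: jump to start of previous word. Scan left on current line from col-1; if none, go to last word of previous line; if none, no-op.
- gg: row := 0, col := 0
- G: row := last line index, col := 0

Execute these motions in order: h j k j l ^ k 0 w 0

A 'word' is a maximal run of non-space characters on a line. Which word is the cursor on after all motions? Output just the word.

Answer: red

Derivation:
After 1 (h): row=0 col=0 char='r'
After 2 (j): row=1 col=0 char='b'
After 3 (k): row=0 col=0 char='r'
After 4 (j): row=1 col=0 char='b'
After 5 (l): row=1 col=1 char='i'
After 6 (^): row=1 col=0 char='b'
After 7 (k): row=0 col=0 char='r'
After 8 (0): row=0 col=0 char='r'
After 9 (w): row=0 col=5 char='c'
After 10 (0): row=0 col=0 char='r'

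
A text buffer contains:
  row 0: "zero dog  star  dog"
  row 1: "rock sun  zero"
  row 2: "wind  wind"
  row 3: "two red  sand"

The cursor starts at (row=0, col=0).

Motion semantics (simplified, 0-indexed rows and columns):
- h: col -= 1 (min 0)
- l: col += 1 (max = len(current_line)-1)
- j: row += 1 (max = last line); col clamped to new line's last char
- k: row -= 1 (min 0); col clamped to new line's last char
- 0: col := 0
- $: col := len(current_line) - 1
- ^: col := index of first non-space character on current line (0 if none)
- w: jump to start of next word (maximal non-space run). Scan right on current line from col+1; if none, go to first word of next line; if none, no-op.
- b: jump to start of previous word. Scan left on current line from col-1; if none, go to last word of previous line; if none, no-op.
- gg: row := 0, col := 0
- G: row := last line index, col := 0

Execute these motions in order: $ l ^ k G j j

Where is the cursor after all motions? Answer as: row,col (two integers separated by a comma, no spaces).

After 1 ($): row=0 col=18 char='g'
After 2 (l): row=0 col=18 char='g'
After 3 (^): row=0 col=0 char='z'
After 4 (k): row=0 col=0 char='z'
After 5 (G): row=3 col=0 char='t'
After 6 (j): row=3 col=0 char='t'
After 7 (j): row=3 col=0 char='t'

Answer: 3,0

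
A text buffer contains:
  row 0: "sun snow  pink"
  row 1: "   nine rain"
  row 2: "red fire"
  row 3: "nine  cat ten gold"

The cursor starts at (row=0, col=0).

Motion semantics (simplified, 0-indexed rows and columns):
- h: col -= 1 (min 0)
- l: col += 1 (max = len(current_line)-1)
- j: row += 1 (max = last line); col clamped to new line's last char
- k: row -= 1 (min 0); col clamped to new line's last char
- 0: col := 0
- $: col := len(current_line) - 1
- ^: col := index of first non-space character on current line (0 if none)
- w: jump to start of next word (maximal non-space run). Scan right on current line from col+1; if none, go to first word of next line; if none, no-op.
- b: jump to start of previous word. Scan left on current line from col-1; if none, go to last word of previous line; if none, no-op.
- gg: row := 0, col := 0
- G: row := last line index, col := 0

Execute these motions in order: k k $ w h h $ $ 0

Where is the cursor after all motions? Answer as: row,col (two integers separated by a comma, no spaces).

After 1 (k): row=0 col=0 char='s'
After 2 (k): row=0 col=0 char='s'
After 3 ($): row=0 col=13 char='k'
After 4 (w): row=1 col=3 char='n'
After 5 (h): row=1 col=2 char='_'
After 6 (h): row=1 col=1 char='_'
After 7 ($): row=1 col=11 char='n'
After 8 ($): row=1 col=11 char='n'
After 9 (0): row=1 col=0 char='_'

Answer: 1,0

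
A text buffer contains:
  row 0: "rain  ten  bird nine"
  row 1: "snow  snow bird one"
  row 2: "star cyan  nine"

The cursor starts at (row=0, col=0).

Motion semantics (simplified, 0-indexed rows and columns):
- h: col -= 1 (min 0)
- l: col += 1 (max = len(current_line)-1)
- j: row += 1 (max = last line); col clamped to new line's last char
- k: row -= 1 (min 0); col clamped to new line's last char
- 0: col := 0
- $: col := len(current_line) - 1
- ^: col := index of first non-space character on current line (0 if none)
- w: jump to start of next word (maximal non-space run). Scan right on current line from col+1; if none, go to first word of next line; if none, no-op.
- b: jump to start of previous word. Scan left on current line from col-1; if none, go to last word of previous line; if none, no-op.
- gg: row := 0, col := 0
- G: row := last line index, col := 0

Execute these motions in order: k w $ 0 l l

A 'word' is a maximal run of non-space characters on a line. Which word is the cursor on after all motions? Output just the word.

Answer: rain

Derivation:
After 1 (k): row=0 col=0 char='r'
After 2 (w): row=0 col=6 char='t'
After 3 ($): row=0 col=19 char='e'
After 4 (0): row=0 col=0 char='r'
After 5 (l): row=0 col=1 char='a'
After 6 (l): row=0 col=2 char='i'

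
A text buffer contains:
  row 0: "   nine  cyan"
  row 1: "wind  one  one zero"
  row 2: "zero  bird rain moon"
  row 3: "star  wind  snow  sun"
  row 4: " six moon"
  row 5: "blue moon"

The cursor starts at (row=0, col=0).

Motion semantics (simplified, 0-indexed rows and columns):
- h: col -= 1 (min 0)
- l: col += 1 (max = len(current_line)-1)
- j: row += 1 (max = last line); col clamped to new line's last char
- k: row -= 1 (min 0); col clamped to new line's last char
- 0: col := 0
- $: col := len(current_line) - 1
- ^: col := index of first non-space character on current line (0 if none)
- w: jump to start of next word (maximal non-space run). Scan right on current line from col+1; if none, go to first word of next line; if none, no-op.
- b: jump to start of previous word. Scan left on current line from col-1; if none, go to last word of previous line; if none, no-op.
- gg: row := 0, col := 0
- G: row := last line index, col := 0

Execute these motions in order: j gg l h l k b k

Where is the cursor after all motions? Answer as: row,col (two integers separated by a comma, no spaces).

After 1 (j): row=1 col=0 char='w'
After 2 (gg): row=0 col=0 char='_'
After 3 (l): row=0 col=1 char='_'
After 4 (h): row=0 col=0 char='_'
After 5 (l): row=0 col=1 char='_'
After 6 (k): row=0 col=1 char='_'
After 7 (b): row=0 col=1 char='_'
After 8 (k): row=0 col=1 char='_'

Answer: 0,1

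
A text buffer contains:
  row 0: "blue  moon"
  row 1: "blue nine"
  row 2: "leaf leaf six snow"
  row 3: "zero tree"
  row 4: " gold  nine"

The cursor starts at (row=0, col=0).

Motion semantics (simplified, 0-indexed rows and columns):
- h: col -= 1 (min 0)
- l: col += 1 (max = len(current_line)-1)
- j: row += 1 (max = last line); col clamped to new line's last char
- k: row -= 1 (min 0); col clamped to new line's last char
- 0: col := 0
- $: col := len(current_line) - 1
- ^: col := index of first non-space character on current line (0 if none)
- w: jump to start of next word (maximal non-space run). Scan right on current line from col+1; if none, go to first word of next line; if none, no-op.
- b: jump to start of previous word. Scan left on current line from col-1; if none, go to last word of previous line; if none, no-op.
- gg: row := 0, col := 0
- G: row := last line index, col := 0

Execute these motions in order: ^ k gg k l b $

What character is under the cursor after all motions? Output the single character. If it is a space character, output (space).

After 1 (^): row=0 col=0 char='b'
After 2 (k): row=0 col=0 char='b'
After 3 (gg): row=0 col=0 char='b'
After 4 (k): row=0 col=0 char='b'
After 5 (l): row=0 col=1 char='l'
After 6 (b): row=0 col=0 char='b'
After 7 ($): row=0 col=9 char='n'

Answer: n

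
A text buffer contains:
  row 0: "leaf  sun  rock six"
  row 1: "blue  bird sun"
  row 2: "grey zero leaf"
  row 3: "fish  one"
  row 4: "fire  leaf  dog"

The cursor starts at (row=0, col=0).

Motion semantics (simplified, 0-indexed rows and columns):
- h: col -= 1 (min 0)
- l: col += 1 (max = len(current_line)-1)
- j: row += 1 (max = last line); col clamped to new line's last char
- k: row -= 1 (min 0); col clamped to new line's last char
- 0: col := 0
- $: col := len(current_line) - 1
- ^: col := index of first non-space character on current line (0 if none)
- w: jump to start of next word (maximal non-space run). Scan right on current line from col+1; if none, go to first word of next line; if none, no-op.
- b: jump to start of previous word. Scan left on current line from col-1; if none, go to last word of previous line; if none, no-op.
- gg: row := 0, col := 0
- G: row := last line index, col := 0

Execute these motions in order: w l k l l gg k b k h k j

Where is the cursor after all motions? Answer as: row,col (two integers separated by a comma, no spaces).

Answer: 1,0

Derivation:
After 1 (w): row=0 col=6 char='s'
After 2 (l): row=0 col=7 char='u'
After 3 (k): row=0 col=7 char='u'
After 4 (l): row=0 col=8 char='n'
After 5 (l): row=0 col=9 char='_'
After 6 (gg): row=0 col=0 char='l'
After 7 (k): row=0 col=0 char='l'
After 8 (b): row=0 col=0 char='l'
After 9 (k): row=0 col=0 char='l'
After 10 (h): row=0 col=0 char='l'
After 11 (k): row=0 col=0 char='l'
After 12 (j): row=1 col=0 char='b'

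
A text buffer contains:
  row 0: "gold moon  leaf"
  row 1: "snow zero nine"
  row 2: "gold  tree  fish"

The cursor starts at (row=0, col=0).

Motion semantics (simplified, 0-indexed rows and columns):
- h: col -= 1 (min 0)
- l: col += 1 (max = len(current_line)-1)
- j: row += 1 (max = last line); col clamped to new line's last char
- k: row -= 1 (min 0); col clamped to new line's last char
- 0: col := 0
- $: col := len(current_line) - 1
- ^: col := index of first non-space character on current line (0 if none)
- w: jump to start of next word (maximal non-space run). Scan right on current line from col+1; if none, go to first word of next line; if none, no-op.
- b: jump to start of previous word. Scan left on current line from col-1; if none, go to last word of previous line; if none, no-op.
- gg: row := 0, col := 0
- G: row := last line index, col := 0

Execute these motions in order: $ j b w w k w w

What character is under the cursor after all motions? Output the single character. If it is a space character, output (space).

Answer: g

Derivation:
After 1 ($): row=0 col=14 char='f'
After 2 (j): row=1 col=13 char='e'
After 3 (b): row=1 col=10 char='n'
After 4 (w): row=2 col=0 char='g'
After 5 (w): row=2 col=6 char='t'
After 6 (k): row=1 col=6 char='e'
After 7 (w): row=1 col=10 char='n'
After 8 (w): row=2 col=0 char='g'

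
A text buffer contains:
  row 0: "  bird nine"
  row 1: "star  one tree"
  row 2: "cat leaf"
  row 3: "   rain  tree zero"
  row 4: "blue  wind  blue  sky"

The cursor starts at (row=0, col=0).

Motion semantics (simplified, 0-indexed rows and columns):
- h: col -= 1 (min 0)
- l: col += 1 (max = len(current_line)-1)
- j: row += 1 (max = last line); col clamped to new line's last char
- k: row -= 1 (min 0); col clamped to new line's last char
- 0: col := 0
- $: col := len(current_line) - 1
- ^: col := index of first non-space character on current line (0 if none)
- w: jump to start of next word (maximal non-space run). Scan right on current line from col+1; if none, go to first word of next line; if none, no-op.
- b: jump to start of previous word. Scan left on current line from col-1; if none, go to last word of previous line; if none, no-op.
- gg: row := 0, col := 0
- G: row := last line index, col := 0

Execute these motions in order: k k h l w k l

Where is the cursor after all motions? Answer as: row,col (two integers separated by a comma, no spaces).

After 1 (k): row=0 col=0 char='_'
After 2 (k): row=0 col=0 char='_'
After 3 (h): row=0 col=0 char='_'
After 4 (l): row=0 col=1 char='_'
After 5 (w): row=0 col=2 char='b'
After 6 (k): row=0 col=2 char='b'
After 7 (l): row=0 col=3 char='i'

Answer: 0,3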